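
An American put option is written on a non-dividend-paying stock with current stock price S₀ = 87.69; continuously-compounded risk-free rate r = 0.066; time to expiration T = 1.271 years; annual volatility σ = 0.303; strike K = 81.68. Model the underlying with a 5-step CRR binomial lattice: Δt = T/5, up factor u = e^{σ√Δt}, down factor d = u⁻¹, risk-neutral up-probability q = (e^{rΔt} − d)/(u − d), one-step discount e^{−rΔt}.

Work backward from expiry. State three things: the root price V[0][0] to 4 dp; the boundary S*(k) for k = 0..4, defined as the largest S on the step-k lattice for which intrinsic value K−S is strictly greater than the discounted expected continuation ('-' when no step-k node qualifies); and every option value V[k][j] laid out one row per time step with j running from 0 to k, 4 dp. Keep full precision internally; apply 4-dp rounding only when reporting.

price = 6.6653
boundary = - - - 55.4513 64.6038
tree:
6.6653
10.9543 2.8770
17.3673 5.3225 0.6870
26.2287 9.6585 1.4465 0.0000
34.0845 17.0762 3.0457 0.0000 0.0000
40.8274 26.2287 6.4131 0.0000 0.0000 0.0000

Δt=0.25420, u=1.16505, d=0.85833, q=0.51704, disc=e^(-rΔt)=0.98336
k=5 terminal: V=max(K-S,0) → 40.8274 26.2287 6.4131 0.0000 0.0000 0.0000
k=4: j=0 S=47.5955 intr=34.0845 cont=32.7255 V=34.0845[EX]; j=1 S=64.6038 intr=17.0762 cont=15.7173 V=17.0762[EX]; j=2 S=87.6900 intr=0.0000 cont=3.0457 V=3.0457[hold]; j=3 S=119.0261 intr=0.0000 cont=0.0000 V=0.0000[hold]; j=4 S=161.5601 intr=0.0000 cont=0.0000 V=0.0000[hold]  S*(4)=64.6038
k=3: j=0 S=55.4513 intr=26.2287 cont=24.8697 V=26.2287[EX]; j=1 S=75.2669 intr=6.4131 cont=9.6585 V=9.6585[hold]; j=2 S=102.1636 intr=0.0000 cont=1.4465 V=1.4465[hold]; j=3 S=138.6718 intr=0.0000 cont=0.0000 V=0.0000[hold]  S*(3)=55.4513
k=2: j=0 S=64.6038 intr=17.0762 cont=17.3673 V=17.3673[hold]; j=1 S=87.6900 intr=0.0000 cont=5.3225 V=5.3225[hold]; j=2 S=119.0261 intr=0.0000 cont=0.6870 V=0.6870[hold]  S*(2)=-
k=1: j=0 S=75.2669 intr=6.4131 cont=10.9543 V=10.9543[hold]; j=1 S=102.1636 intr=0.0000 cont=2.8770 V=2.8770[hold]  S*(1)=-
k=0: j=0 S=87.6900 intr=0.0000 cont=6.6653 V=6.6653[hold]  S*(0)=-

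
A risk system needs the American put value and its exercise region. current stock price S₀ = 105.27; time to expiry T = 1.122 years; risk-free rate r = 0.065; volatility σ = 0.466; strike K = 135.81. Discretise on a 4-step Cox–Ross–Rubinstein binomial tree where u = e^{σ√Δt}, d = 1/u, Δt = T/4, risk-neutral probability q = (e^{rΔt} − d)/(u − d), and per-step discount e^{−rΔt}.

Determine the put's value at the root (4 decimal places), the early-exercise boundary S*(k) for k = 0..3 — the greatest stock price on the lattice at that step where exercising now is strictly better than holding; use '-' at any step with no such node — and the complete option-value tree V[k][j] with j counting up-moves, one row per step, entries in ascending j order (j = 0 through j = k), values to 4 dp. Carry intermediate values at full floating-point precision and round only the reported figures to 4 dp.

Δt=0.28050  u=1.27993  d=0.78129  q=0.47551  discount=0.98193
step 4 (expiry): payoffs max(K−S,0) = 96.5851 71.5511 30.5400 0.0000 0.0000
step 3: (k=3,j=0): S=50.2051, (K−S)⁺=85.6049, hold=83.1512 ⇒ V=85.6049 exercise | (k=3,j=1): S=82.2468, (K−S)⁺=53.5632, hold=51.1095 ⇒ V=53.5632 exercise | (k=3,j=2): S=134.7381, (K−S)⁺=1.0719, hold=15.7285 ⇒ V=15.7285 continue | (k=3,j=3): S=220.7301, (K−S)⁺=0.0000, hold=0.0000 ⇒ V=0.0000 continue  boundary S*=82.2468
step 2: (k=2,j=0): S=64.2589, (K−S)⁺=71.5511, hold=69.0974 ⇒ V=71.5511 exercise | (k=2,j=1): S=105.2700, (K−S)⁺=30.5400, hold=34.9297 ⇒ V=34.9297 continue | (k=2,j=2): S=172.4551, (K−S)⁺=0.0000, hold=8.1004 ⇒ V=8.1004 continue  boundary S*=64.2589
step 1: (k=1,j=0): S=82.2468, (K−S)⁺=53.5632, hold=53.1591 ⇒ V=53.5632 exercise | (k=1,j=1): S=134.7381, (K−S)⁺=1.0719, hold=21.7715 ⇒ V=21.7715 continue  boundary S*=82.2468
step 0: (k=0,j=0): S=105.2700, (K−S)⁺=30.5400, hold=37.7513 ⇒ V=37.7513 continue  boundary S*=-

price = 37.7513
boundary = - 82.2468 64.2589 82.2468
tree:
37.7513
53.5632 21.7715
71.5511 34.9297 8.1004
85.6049 53.5632 15.7285 0.0000
96.5851 71.5511 30.5400 0.0000 0.0000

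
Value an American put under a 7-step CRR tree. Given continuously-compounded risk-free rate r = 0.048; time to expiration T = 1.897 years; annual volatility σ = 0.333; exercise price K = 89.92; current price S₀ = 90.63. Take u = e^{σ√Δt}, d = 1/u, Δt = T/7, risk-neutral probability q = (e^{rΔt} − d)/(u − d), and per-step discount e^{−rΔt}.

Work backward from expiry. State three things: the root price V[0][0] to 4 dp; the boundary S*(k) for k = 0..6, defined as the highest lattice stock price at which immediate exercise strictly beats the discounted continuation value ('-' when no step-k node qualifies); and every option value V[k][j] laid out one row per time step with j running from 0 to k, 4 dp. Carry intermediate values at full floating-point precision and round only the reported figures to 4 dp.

price = 13.0716
boundary = - - - 53.8784 45.3032 53.8784 64.0767
tree:
13.0716
18.9609 7.3938
26.6270 11.6216 3.2651
36.0416 17.7022 5.7097 0.8511
44.6168 25.9130 9.7723 1.7053 0.0000
51.8272 36.0416 16.2390 3.4166 0.0000 0.0000
57.8900 44.6168 25.8433 6.8452 0.0000 0.0000 0.0000
62.9878 51.8272 36.0416 13.7145 0.0000 0.0000 0.0000 0.0000

Δt=0.27100  u=1.18928  d=0.84084  q=0.49435  discount=0.98708
step 7 (expiry): payoffs max(K−S,0) = 62.9878 51.8272 36.0416 13.7145 0.0000 0.0000 0.0000 0.0000
step 6: (k=6,j=0): S=32.0300, (K−S)⁺=57.8900, hold=56.7279 ⇒ V=57.8900 exercise | (k=6,j=1): S=45.3032, (K−S)⁺=44.6168, hold=43.4547 ⇒ V=44.6168 exercise | (k=6,j=2): S=64.0767, (K−S)⁺=25.8433, hold=24.6812 ⇒ V=25.8433 exercise | (k=6,j=3): S=90.6300, (K−S)⁺=0.0000, hold=6.8452 ⇒ V=6.8452 continue | (k=6,j=4): S=128.1869, (K−S)⁺=0.0000, hold=0.0000 ⇒ V=0.0000 continue | (k=6,j=5): S=181.3073, (K−S)⁺=0.0000, hold=0.0000 ⇒ V=0.0000 continue | (k=6,j=6): S=256.4407, (K−S)⁺=0.0000, hold=0.0000 ⇒ V=0.0000 continue  boundary S*=64.0767
step 5: (k=5,j=0): S=38.0928, (K−S)⁺=51.8272, hold=50.6651 ⇒ V=51.8272 exercise | (k=5,j=1): S=53.8784, (K−S)⁺=36.0416, hold=34.8795 ⇒ V=36.0416 exercise | (k=5,j=2): S=76.2055, (K−S)⁺=13.7145, hold=16.2390 ⇒ V=16.2390 continue | (k=5,j=3): S=107.7849, (K−S)⁺=0.0000, hold=3.4166 ⇒ V=3.4166 continue | (k=5,j=4): S=152.4507, (K−S)⁺=0.0000, hold=0.0000 ⇒ V=0.0000 continue | (k=5,j=5): S=215.6260, (K−S)⁺=0.0000, hold=0.0000 ⇒ V=0.0000 continue  boundary S*=53.8784
step 4: (k=4,j=0): S=45.3032, (K−S)⁺=44.6168, hold=43.4547 ⇒ V=44.6168 exercise | (k=4,j=1): S=64.0767, (K−S)⁺=25.8433, hold=25.9130 ⇒ V=25.9130 continue | (k=4,j=2): S=90.6300, (K−S)⁺=0.0000, hold=9.7723 ⇒ V=9.7723 continue | (k=4,j=3): S=128.1869, (K−S)⁺=0.0000, hold=1.7053 ⇒ V=1.7053 continue | (k=4,j=4): S=181.3073, (K−S)⁺=0.0000, hold=0.0000 ⇒ V=0.0000 continue  boundary S*=45.3032
step 3: (k=3,j=0): S=53.8784, (K−S)⁺=36.0416, hold=34.9135 ⇒ V=36.0416 exercise | (k=3,j=1): S=76.2055, (K−S)⁺=13.7145, hold=17.7022 ⇒ V=17.7022 continue | (k=3,j=2): S=107.7849, (K−S)⁺=0.0000, hold=5.7097 ⇒ V=5.7097 continue | (k=3,j=3): S=152.4507, (K−S)⁺=0.0000, hold=0.8511 ⇒ V=0.8511 continue  boundary S*=53.8784
step 2: (k=2,j=0): S=64.0767, (K−S)⁺=25.8433, hold=26.6270 ⇒ V=26.6270 continue | (k=2,j=1): S=90.6300, (K−S)⁺=0.0000, hold=11.6216 ⇒ V=11.6216 continue | (k=2,j=2): S=128.1869, (K−S)⁺=0.0000, hold=3.2651 ⇒ V=3.2651 continue  boundary S*=-
step 1: (k=1,j=0): S=76.2055, (K−S)⁺=13.7145, hold=18.9609 ⇒ V=18.9609 continue | (k=1,j=1): S=107.7849, (K−S)⁺=0.0000, hold=7.3938 ⇒ V=7.3938 continue  boundary S*=-
step 0: (k=0,j=0): S=90.6300, (K−S)⁺=0.0000, hold=13.0716 ⇒ V=13.0716 continue  boundary S*=-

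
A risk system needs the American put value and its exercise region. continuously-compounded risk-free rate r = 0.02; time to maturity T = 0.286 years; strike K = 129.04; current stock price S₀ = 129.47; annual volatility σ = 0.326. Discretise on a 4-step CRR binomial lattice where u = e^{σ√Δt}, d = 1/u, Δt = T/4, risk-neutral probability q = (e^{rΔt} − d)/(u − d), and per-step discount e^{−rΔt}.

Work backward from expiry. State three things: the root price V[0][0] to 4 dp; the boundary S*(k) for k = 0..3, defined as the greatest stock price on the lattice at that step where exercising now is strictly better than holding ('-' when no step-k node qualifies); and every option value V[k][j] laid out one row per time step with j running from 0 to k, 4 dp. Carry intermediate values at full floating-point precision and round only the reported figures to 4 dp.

Δt=0.07150, u=1.09108, d=0.91652, q=0.48642, disc=e^(-rΔt)=0.99857
k=4 terminal: V=max(K-S,0) → 37.6838 20.2839 0.0000 0.0000 0.0000
k=3: j=0 S=99.6772 intr=29.3628 cont=29.1784 V=29.3628[EX]; j=1 S=118.6619 intr=10.3781 cont=10.4025 V=10.4025[hold]; j=2 S=141.2625 intr=0.0000 cont=0.0000 V=0.0000[hold]; j=3 S=168.1676 intr=0.0000 cont=0.0000 V=0.0000[hold]  S*(3)=99.6772
k=2: j=0 S=108.7561 intr=20.2839 cont=20.1114 V=20.2839[EX]; j=1 S=129.4700 intr=0.0000 cont=5.3349 V=5.3349[hold]; j=2 S=154.1291 intr=0.0000 cont=0.0000 V=0.0000[hold]  S*(2)=108.7561
k=1: j=0 S=118.6619 intr=10.3781 cont=12.9938 V=12.9938[hold]; j=1 S=141.2625 intr=0.0000 cont=2.7360 V=2.7360[hold]  S*(1)=-
k=0: j=0 S=129.4700 intr=0.0000 cont=7.9928 V=7.9928[hold]  S*(0)=-

price = 7.9928
boundary = - - 108.7561 99.6772
tree:
7.9928
12.9938 2.7360
20.2839 5.3349 0.0000
29.3628 10.4025 0.0000 0.0000
37.6838 20.2839 0.0000 0.0000 0.0000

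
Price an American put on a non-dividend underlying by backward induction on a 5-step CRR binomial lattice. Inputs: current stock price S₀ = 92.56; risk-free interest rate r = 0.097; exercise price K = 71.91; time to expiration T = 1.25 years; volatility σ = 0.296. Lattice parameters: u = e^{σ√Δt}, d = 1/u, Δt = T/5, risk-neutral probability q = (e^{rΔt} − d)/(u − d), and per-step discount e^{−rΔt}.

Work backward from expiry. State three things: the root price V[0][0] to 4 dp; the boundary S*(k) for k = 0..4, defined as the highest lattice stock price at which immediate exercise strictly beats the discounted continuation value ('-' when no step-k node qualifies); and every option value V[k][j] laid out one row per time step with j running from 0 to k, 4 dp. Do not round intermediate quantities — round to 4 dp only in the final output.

price = 1.8674
boundary = - - - 59.3740 51.2060
tree:
1.8674
3.6292 0.4847
6.8716 1.0930 0.0000
12.5360 2.4649 0.0000 0.0000
20.7040 5.5587 0.0000 0.0000 0.0000
27.7483 12.5360 0.0000 0.0000 0.0000 0.0000

Δt=0.25000  u=1.15951  d=0.86243  q=0.54569  discount=0.97604
step 5 (expiry): payoffs max(K−S,0) = 27.7483 12.5360 0.0000 0.0000 0.0000 0.0000
step 4: (k=4,j=0): S=51.2060, (K−S)⁺=20.7040, hold=18.9811 ⇒ V=20.7040 exercise | (k=4,j=1): S=68.8450, (K−S)⁺=3.0650, hold=5.5587 ⇒ V=5.5587 continue | (k=4,j=2): S=92.5600, (K−S)⁺=0.0000, hold=0.0000 ⇒ V=0.0000 continue | (k=4,j=3): S=124.4442, (K−S)⁺=0.0000, hold=0.0000 ⇒ V=0.0000 continue | (k=4,j=4): S=167.3115, (K−S)⁺=0.0000, hold=0.0000 ⇒ V=0.0000 continue  boundary S*=51.2060
step 3: (k=3,j=0): S=59.3740, (K−S)⁺=12.5360, hold=12.1413 ⇒ V=12.5360 exercise | (k=3,j=1): S=79.8266, (K−S)⁺=0.0000, hold=2.4649 ⇒ V=2.4649 continue | (k=3,j=2): S=107.3245, (K−S)⁺=0.0000, hold=0.0000 ⇒ V=0.0000 continue | (k=3,j=3): S=144.2946, (K−S)⁺=0.0000, hold=0.0000 ⇒ V=0.0000 continue  boundary S*=59.3740
step 2: (k=2,j=0): S=68.8450, (K−S)⁺=3.0650, hold=6.8716 ⇒ V=6.8716 continue | (k=2,j=1): S=92.5600, (K−S)⁺=0.0000, hold=1.0930 ⇒ V=1.0930 continue | (k=2,j=2): S=124.4442, (K−S)⁺=0.0000, hold=0.0000 ⇒ V=0.0000 continue  boundary S*=-
step 1: (k=1,j=0): S=79.8266, (K−S)⁺=0.0000, hold=3.6292 ⇒ V=3.6292 continue | (k=1,j=1): S=107.3245, (K−S)⁺=0.0000, hold=0.4847 ⇒ V=0.4847 continue  boundary S*=-
step 0: (k=0,j=0): S=92.5600, (K−S)⁺=0.0000, hold=1.8674 ⇒ V=1.8674 continue  boundary S*=-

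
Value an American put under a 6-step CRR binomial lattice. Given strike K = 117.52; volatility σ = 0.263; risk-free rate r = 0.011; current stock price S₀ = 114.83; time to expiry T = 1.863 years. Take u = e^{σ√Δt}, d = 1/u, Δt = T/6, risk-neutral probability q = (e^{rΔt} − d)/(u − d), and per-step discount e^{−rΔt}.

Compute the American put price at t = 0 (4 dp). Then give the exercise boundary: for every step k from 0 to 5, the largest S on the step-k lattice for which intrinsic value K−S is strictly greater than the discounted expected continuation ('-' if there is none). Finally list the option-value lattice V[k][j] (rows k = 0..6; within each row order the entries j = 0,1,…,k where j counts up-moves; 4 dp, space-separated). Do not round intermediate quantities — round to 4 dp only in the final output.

price = 16.6545
boundary = - - - 73.9805 85.6571 99.1766
tree:
16.6545
23.8618 8.8104
32.9698 13.9692 3.1734
43.5395 21.5278 5.7174 0.3852
53.6243 31.8629 10.2626 0.7362 0.0000
62.3344 43.5395 18.3434 1.4073 0.0000 0.0000
69.8572 53.6243 31.8629 2.6900 0.0000 0.0000 0.0000

Δt=0.31050  u=1.15783  d=0.86368  q=0.47506  discount=0.99659
step 6 (expiry): payoffs max(K−S,0) = 69.8572 53.6243 31.8629 2.6900 0.0000 0.0000 0.0000
step 5: (k=5,j=0): S=55.1856, (K−S)⁺=62.3344, hold=61.9337 ⇒ V=62.3344 exercise | (k=5,j=1): S=73.9805, (K−S)⁺=43.5395, hold=43.1388 ⇒ V=43.5395 exercise | (k=5,j=2): S=99.1766, (K−S)⁺=18.3434, hold=17.9427 ⇒ V=18.3434 exercise | (k=5,j=3): S=132.9540, (K−S)⁺=0.0000, hold=1.4073 ⇒ V=1.4073 continue | (k=5,j=4): S=178.2351, (K−S)⁺=0.0000, hold=0.0000 ⇒ V=0.0000 continue | (k=5,j=5): S=238.9380, (K−S)⁺=0.0000, hold=0.0000 ⇒ V=0.0000 continue  boundary S*=99.1766
step 4: (k=4,j=0): S=63.8957, (K−S)⁺=53.6243, hold=53.2236 ⇒ V=53.6243 exercise | (k=4,j=1): S=85.6571, (K−S)⁺=31.8629, hold=31.4622 ⇒ V=31.8629 exercise | (k=4,j=2): S=114.8300, (K−S)⁺=2.6900, hold=10.2626 ⇒ V=10.2626 continue | (k=4,j=3): S=153.9385, (K−S)⁺=0.0000, hold=0.7362 ⇒ V=0.7362 continue | (k=4,j=4): S=206.3665, (K−S)⁺=0.0000, hold=0.0000 ⇒ V=0.0000 continue  boundary S*=85.6571
step 3: (k=3,j=0): S=73.9805, (K−S)⁺=43.5395, hold=43.1388 ⇒ V=43.5395 exercise | (k=3,j=1): S=99.1766, (K−S)⁺=18.3434, hold=21.5278 ⇒ V=21.5278 continue | (k=3,j=2): S=132.9540, (K−S)⁺=0.0000, hold=5.7174 ⇒ V=5.7174 continue | (k=3,j=3): S=178.2351, (K−S)⁺=0.0000, hold=0.3852 ⇒ V=0.3852 continue  boundary S*=73.9805
step 2: (k=2,j=0): S=85.6571, (K−S)⁺=31.8629, hold=32.9698 ⇒ V=32.9698 continue | (k=2,j=1): S=114.8300, (K−S)⁺=2.6900, hold=13.9692 ⇒ V=13.9692 continue | (k=2,j=2): S=153.9385, (K−S)⁺=0.0000, hold=3.1734 ⇒ V=3.1734 continue  boundary S*=-
step 1: (k=1,j=0): S=99.1766, (K−S)⁺=18.3434, hold=23.8618 ⇒ V=23.8618 continue | (k=1,j=1): S=132.9540, (K−S)⁺=0.0000, hold=8.8104 ⇒ V=8.8104 continue  boundary S*=-
step 0: (k=0,j=0): S=114.8300, (K−S)⁺=2.6900, hold=16.6545 ⇒ V=16.6545 continue  boundary S*=-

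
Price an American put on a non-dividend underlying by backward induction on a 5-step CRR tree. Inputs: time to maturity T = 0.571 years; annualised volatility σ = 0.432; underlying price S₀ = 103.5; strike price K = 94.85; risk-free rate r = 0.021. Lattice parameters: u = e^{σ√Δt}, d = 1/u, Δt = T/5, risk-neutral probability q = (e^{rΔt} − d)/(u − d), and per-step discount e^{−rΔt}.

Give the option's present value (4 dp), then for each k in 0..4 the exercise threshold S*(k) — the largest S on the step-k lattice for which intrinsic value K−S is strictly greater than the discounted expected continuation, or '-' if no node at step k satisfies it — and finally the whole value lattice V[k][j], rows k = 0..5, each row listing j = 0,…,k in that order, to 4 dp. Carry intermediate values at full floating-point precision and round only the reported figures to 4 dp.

price = 8.7853
boundary = - - - 66.7936 77.2924
tree:
8.7853
13.3786 3.6869
19.7707 6.2895 0.7915
28.0564 10.5938 1.5020 0.0000
37.1291 17.5576 2.8502 0.0000 0.0000
44.9694 28.0564 5.4086 0.0000 0.0000 0.0000

params: Δt=0.11420 u=1.15718 d=0.86417 q=0.47176 e^(-rΔt)=0.99760
t_5 payoffs: 44.9694 28.0564 5.4086 0.0000 0.0000 0.0000
t_4: node(4,0) S=57.7209 payoff=37.1291 vs cont=36.9019 → 37.1291 [stop]  node(4,1) S=77.2924 payoff=17.5576 vs cont=17.3304 → 17.5576 [stop]  node(4,2) S=103.5000 payoff=0.0000 vs cont=2.8502 → 2.8502 [wait]  node(4,3) S=138.5938 payoff=0.0000 vs cont=0.0000 → 0.0000 [wait]  node(4,4) S=185.5869 payoff=0.0000 vs cont=0.0000 → 0.0000 [wait]  ⇒ S*(4)=77.2924
t_3: node(3,0) S=66.7936 payoff=28.0564 vs cont=27.8292 → 28.0564 [stop]  node(3,1) S=89.4414 payoff=5.4086 vs cont=10.5938 → 10.5938 [wait]  node(3,2) S=119.7684 payoff=0.0000 vs cont=1.5020 → 1.5020 [wait]  node(3,3) S=160.3783 payoff=0.0000 vs cont=0.0000 → 0.0000 [wait]  ⇒ S*(3)=66.7936
t_2: node(2,0) S=77.2924 payoff=17.5576 vs cont=19.7707 → 19.7707 [wait]  node(2,1) S=103.5000 payoff=0.0000 vs cont=6.2895 → 6.2895 [wait]  node(2,2) S=138.5938 payoff=0.0000 vs cont=0.7915 → 0.7915 [wait]  ⇒ S*(2)=-
t_1: node(1,0) S=89.4414 payoff=5.4086 vs cont=13.3786 → 13.3786 [wait]  node(1,1) S=119.7684 payoff=0.0000 vs cont=3.6869 → 3.6869 [wait]  ⇒ S*(1)=-
t_0: node(0,0) S=103.5000 payoff=0.0000 vs cont=8.7853 → 8.7853 [wait]  ⇒ S*(0)=-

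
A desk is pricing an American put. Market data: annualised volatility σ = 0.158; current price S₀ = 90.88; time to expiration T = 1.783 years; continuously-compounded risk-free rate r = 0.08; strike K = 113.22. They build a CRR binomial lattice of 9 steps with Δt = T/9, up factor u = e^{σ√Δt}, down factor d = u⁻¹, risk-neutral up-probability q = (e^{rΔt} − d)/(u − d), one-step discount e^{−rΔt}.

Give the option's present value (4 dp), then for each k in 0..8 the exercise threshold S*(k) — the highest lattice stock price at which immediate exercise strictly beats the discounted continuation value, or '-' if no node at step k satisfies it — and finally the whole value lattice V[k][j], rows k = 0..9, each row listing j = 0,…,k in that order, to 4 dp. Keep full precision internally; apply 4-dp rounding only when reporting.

params: Δt=0.19811 u=1.07286 d=0.93209 q=0.59591 e^(-rΔt)=0.98428
t_9 payoffs: 64.9595 57.6711 49.2820 39.6260 28.5116 15.7187 0.9939 0.0000 0.0000 0.0000
t_8: node(8,0) S=51.7766 payoff=61.4434 vs cont=59.6632 → 61.4434 [stop]  node(8,1) S=59.5960 payoff=53.6240 vs cont=51.8437 → 53.6240 [stop]  node(8,2) S=68.5963 payoff=44.6237 vs cont=42.8434 → 44.6237 [stop]  node(8,3) S=78.9559 payoff=34.2641 vs cont=32.4838 → 34.2641 [stop]  node(8,4) S=90.8800 payoff=22.3400 vs cont=20.5597 → 22.3400 [stop]  node(8,5) S=104.6049 payoff=8.6151 vs cont=6.8348 → 8.6151 [stop]  node(8,6) S=120.4026 payoff=0.0000 vs cont=0.3953 → 0.3953 [wait]  node(8,7) S=138.5861 payoff=0.0000 vs cont=0.0000 → 0.0000 [wait]  node(8,8) S=159.5157 payoff=0.0000 vs cont=0.0000 → 0.0000 [wait]  ⇒ S*(8)=104.6049
t_7: node(7,0) S=55.5489 payoff=57.6711 vs cont=55.8909 → 57.6711 [stop]  node(7,1) S=63.9380 payoff=49.2820 vs cont=47.5018 → 49.2820 [stop]  node(7,2) S=73.5940 payoff=39.6260 vs cont=37.8457 → 39.6260 [stop]  node(7,3) S=84.7084 payoff=28.5116 vs cont=26.7313 → 28.5116 [stop]  node(7,4) S=97.5013 payoff=15.7187 vs cont=13.9385 → 15.7187 [stop]  node(7,5) S=112.2261 payoff=0.9939 vs cont=3.6584 → 3.6584 [wait]  node(7,6) S=129.1748 payoff=0.0000 vs cont=0.1572 → 0.1572 [wait]  node(7,7) S=148.6831 payoff=0.0000 vs cont=0.0000 → 0.0000 [wait]  ⇒ S*(7)=97.5013
t_6: node(6,0) S=59.5960 payoff=53.6240 vs cont=51.8437 → 53.6240 [stop]  node(6,1) S=68.5963 payoff=44.6237 vs cont=42.8434 → 44.6237 [stop]  node(6,2) S=78.9559 payoff=34.2641 vs cont=32.4838 → 34.2641 [stop]  node(6,3) S=90.8800 payoff=22.3400 vs cont=20.5597 → 22.3400 [stop]  node(6,4) S=104.6049 payoff=8.6151 vs cont=8.3977 → 8.6151 [stop]  node(6,5) S=120.4026 payoff=0.0000 vs cont=1.5473 → 1.5473 [wait]  node(6,6) S=138.5861 payoff=0.0000 vs cont=0.0625 → 0.0625 [wait]  ⇒ S*(6)=104.6049
t_5: node(5,0) S=63.9380 payoff=49.2820 vs cont=47.5018 → 49.2820 [stop]  node(5,1) S=73.5940 payoff=39.6260 vs cont=37.8457 → 39.6260 [stop]  node(5,2) S=84.7084 payoff=28.5116 vs cont=26.7313 → 28.5116 [stop]  node(5,3) S=97.5013 payoff=15.7187 vs cont=13.9385 → 15.7187 [stop]  node(5,4) S=112.2261 payoff=0.9939 vs cont=4.3340 → 4.3340 [wait]  node(5,5) S=129.1748 payoff=0.0000 vs cont=0.6521 → 0.6521 [wait]  ⇒ S*(5)=97.5013
t_4: node(4,0) S=68.5963 payoff=44.6237 vs cont=42.8434 → 44.6237 [stop]  node(4,1) S=78.9559 payoff=34.2641 vs cont=32.4838 → 34.2641 [stop]  node(4,2) S=90.8800 payoff=22.3400 vs cont=20.5597 → 22.3400 [stop]  node(4,3) S=104.6049 payoff=8.6151 vs cont=8.7940 → 8.7940 [wait]  node(4,4) S=120.4026 payoff=0.0000 vs cont=2.1063 → 2.1063 [wait]  ⇒ S*(4)=90.8800
t_3: node(3,0) S=73.5940 payoff=39.6260 vs cont=37.8457 → 39.6260 [stop]  node(3,1) S=84.7084 payoff=28.5116 vs cont=26.7313 → 28.5116 [stop]  node(3,2) S=97.5013 payoff=15.7187 vs cont=14.0434 → 15.7187 [stop]  node(3,3) S=112.2261 payoff=0.9939 vs cont=4.7331 → 4.7331 [wait]  ⇒ S*(3)=97.5013
t_2: node(2,0) S=78.9559 payoff=34.2641 vs cont=32.4838 → 34.2641 [stop]  node(2,1) S=90.8800 payoff=22.3400 vs cont=20.5597 → 22.3400 [stop]  node(2,2) S=104.6049 payoff=8.6151 vs cont=9.0280 → 9.0280 [wait]  ⇒ S*(2)=90.8800
t_1: node(1,0) S=84.7084 payoff=28.5116 vs cont=26.7313 → 28.5116 [stop]  node(1,1) S=97.5013 payoff=15.7187 vs cont=14.1807 → 15.7187 [stop]  ⇒ S*(1)=97.5013
t_0: node(0,0) S=90.8800 payoff=22.3400 vs cont=20.5597 → 22.3400 [stop]  ⇒ S*(0)=90.8800

price = 22.3400
boundary = 90.8800 97.5013 90.8800 97.5013 90.8800 97.5013 104.6049 97.5013 104.6049
tree:
22.3400
28.5116 15.7187
34.2641 22.3400 9.0280
39.6260 28.5116 15.7187 4.7331
44.6237 34.2641 22.3400 8.7940 2.1063
49.2820 39.6260 28.5116 15.7187 4.3340 0.6521
53.6240 44.6237 34.2641 22.3400 8.6151 1.5473 0.0625
57.6711 49.2820 39.6260 28.5116 15.7187 3.6584 0.1572 0.0000
61.4434 53.6240 44.6237 34.2641 22.3400 8.6151 0.3953 0.0000 0.0000
64.9595 57.6711 49.2820 39.6260 28.5116 15.7187 0.9939 0.0000 0.0000 0.0000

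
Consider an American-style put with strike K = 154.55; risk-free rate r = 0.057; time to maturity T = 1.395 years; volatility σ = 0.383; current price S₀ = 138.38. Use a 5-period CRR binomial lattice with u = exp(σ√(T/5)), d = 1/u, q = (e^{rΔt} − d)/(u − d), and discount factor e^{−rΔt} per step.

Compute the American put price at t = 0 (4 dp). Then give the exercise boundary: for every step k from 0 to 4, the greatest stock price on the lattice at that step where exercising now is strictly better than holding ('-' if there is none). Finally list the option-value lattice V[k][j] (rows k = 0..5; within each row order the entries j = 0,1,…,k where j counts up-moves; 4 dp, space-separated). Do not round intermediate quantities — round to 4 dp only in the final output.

params: Δt=0.27900 u=1.22422 d=0.81685 q=0.48895 e^(-rΔt)=0.98422
t_5 payoffs: 104.2255 79.1282 41.5146 0.0000 0.0000 0.0000
t_4: node(4,0) S=61.6082 payoff=92.9418 vs cont=90.5035 → 92.9418 [stop]  node(4,1) S=92.3327 payoff=62.2173 vs cont=59.7789 → 62.2173 [stop]  node(4,2) S=138.3800 payoff=16.1700 vs cont=20.8814 → 20.8814 [wait]  node(4,3) S=207.3915 payoff=0.0000 vs cont=0.0000 → 0.0000 [wait]  node(4,4) S=310.8196 payoff=0.0000 vs cont=0.0000 → 0.0000 [wait]  ⇒ S*(4)=92.3327
t_3: node(3,0) S=75.4218 payoff=79.1282 vs cont=76.6898 → 79.1282 [stop]  node(3,1) S=113.0354 payoff=41.5146 vs cont=41.3435 → 41.5146 [stop]  node(3,2) S=169.4073 payoff=0.0000 vs cont=10.5032 → 10.5032 [wait]  node(3,3) S=253.8924 payoff=0.0000 vs cont=0.0000 → 0.0000 [wait]  ⇒ S*(3)=113.0354
t_2: node(2,0) S=92.3327 payoff=62.2173 vs cont=59.7789 → 62.2173 [stop]  node(2,1) S=138.3800 payoff=16.1700 vs cont=25.9359 → 25.9359 [wait]  node(2,2) S=207.3915 payoff=0.0000 vs cont=5.2830 → 5.2830 [wait]  ⇒ S*(2)=92.3327
t_1: node(1,0) S=113.0354 payoff=41.5146 vs cont=43.7759 → 43.7759 [wait]  node(1,1) S=169.4073 payoff=0.0000 vs cont=15.5879 → 15.5879 [wait]  ⇒ S*(1)=-
t_0: node(0,0) S=138.3800 payoff=16.1700 vs cont=29.5202 → 29.5202 [wait]  ⇒ S*(0)=-

price = 29.5202
boundary = - - 92.3327 113.0354 92.3327
tree:
29.5202
43.7759 15.5879
62.2173 25.9359 5.2830
79.1282 41.5146 10.5032 0.0000
92.9418 62.2173 20.8814 0.0000 0.0000
104.2255 79.1282 41.5146 0.0000 0.0000 0.0000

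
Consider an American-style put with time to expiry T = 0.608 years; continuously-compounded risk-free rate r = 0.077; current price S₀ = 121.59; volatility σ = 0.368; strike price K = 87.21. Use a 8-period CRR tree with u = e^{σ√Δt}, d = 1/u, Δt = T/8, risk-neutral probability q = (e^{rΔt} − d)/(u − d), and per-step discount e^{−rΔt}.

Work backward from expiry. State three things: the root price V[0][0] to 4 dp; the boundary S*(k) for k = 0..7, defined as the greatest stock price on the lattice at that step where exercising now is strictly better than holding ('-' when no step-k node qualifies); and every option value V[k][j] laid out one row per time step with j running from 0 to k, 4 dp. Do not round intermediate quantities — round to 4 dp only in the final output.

price = 1.3821
boundary = - - - - - - 66.1517 73.2151
tree:
1.3821
2.3230 0.4706
3.8314 0.8628 0.0893
6.1759 1.5646 0.1809 0.0000
9.6747 2.7982 0.3666 0.0000 0.0000
14.6156 4.9159 0.7427 0.0000 0.0000 0.0000
21.0583 8.4337 1.5049 0.0000 0.0000 0.0000 0.0000
27.4402 13.9949 3.0489 0.0000 0.0000 0.0000 0.0000 0.0000
33.2064 21.0583 6.1773 0.0000 0.0000 0.0000 0.0000 0.0000 0.0000

Δt=0.07600, u=1.10678, d=0.90353, q=0.50354, disc=e^(-rΔt)=0.99417
k=8 terminal: V=max(K-S,0) → 33.2064 21.0583 6.1773 0.0000 0.0000 0.0000 0.0000 0.0000 0.0000
k=7: j=0 S=59.7698 intr=27.4402 cont=26.9313 V=27.4402[EX]; j=1 S=73.2151 intr=13.9949 cont=13.4860 V=13.9949[EX]; j=2 S=89.6849 intr=0.0000 cont=3.0489 V=3.0489[hold]; j=3 S=109.8597 intr=0.0000 cont=0.0000 V=0.0000[hold]; j=4 S=134.5728 intr=0.0000 cont=0.0000 V=0.0000[hold]; j=5 S=164.8451 intr=0.0000 cont=0.0000 V=0.0000[hold]; j=6 S=201.9273 intr=0.0000 cont=0.0000 V=0.0000[hold]; j=7 S=247.3511 intr=0.0000 cont=0.0000 V=0.0000[hold]  S*(7)=73.2151
k=6: j=0 S=66.1517 intr=21.0583 cont=20.5494 V=21.0583[EX]; j=1 S=81.0327 intr=6.1773 cont=8.4337 V=8.4337[hold]; j=2 S=99.2611 intr=0.0000 cont=1.5049 V=1.5049[hold]; j=3 S=121.5900 intr=0.0000 cont=0.0000 V=0.0000[hold]; j=4 S=148.9418 intr=0.0000 cont=0.0000 V=0.0000[hold]; j=5 S=182.4465 intr=0.0000 cont=0.0000 V=0.0000[hold]; j=6 S=223.4881 intr=0.0000 cont=0.0000 V=0.0000[hold]  S*(6)=66.1517
k=5: j=0 S=73.2151 intr=13.9949 cont=14.6156 V=14.6156[hold]; j=1 S=89.6849 intr=0.0000 cont=4.9159 V=4.9159[hold]; j=2 S=109.8597 intr=0.0000 cont=0.7427 V=0.7427[hold]; j=3 S=134.5728 intr=0.0000 cont=0.0000 V=0.0000[hold]; j=4 S=164.8451 intr=0.0000 cont=0.0000 V=0.0000[hold]; j=5 S=201.9273 intr=0.0000 cont=0.0000 V=0.0000[hold]  S*(5)=-
k=4: j=0 S=81.0327 intr=6.1773 cont=9.6747 V=9.6747[hold]; j=1 S=99.2611 intr=0.0000 cont=2.7982 V=2.7982[hold]; j=2 S=121.5900 intr=0.0000 cont=0.3666 V=0.3666[hold]; j=3 S=148.9418 intr=0.0000 cont=0.0000 V=0.0000[hold]; j=4 S=182.4465 intr=0.0000 cont=0.0000 V=0.0000[hold]  S*(4)=-
k=3: j=0 S=89.6849 intr=0.0000 cont=6.1759 V=6.1759[hold]; j=1 S=109.8597 intr=0.0000 cont=1.5646 V=1.5646[hold]; j=2 S=134.5728 intr=0.0000 cont=0.1809 V=0.1809[hold]; j=3 S=164.8451 intr=0.0000 cont=0.0000 V=0.0000[hold]  S*(3)=-
k=2: j=0 S=99.2611 intr=0.0000 cont=3.8314 V=3.8314[hold]; j=1 S=121.5900 intr=0.0000 cont=0.8628 V=0.8628[hold]; j=2 S=148.9418 intr=0.0000 cont=0.0893 V=0.0893[hold]  S*(2)=-
k=1: j=0 S=109.8597 intr=0.0000 cont=2.3230 V=2.3230[hold]; j=1 S=134.5728 intr=0.0000 cont=0.4706 V=0.4706[hold]  S*(1)=-
k=0: j=0 S=121.5900 intr=0.0000 cont=1.3821 V=1.3821[hold]  S*(0)=-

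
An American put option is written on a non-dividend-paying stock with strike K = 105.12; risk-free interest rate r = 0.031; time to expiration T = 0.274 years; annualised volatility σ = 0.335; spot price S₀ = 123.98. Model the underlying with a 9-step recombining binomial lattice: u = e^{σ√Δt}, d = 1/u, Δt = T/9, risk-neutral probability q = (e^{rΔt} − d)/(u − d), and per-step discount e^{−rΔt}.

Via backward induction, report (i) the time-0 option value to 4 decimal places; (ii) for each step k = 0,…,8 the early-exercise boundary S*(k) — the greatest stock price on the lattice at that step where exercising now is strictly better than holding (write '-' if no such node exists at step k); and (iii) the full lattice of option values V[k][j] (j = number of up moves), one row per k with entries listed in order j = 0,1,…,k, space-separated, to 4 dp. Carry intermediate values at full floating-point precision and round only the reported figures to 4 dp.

Δt=0.03044  u=1.06019  d=0.94322  q=0.49346  discount=0.99906
step 9 (expiry): payoffs max(K−S,0) = 31.8572 22.7718 12.5597 1.0811 0.0000 0.0000 0.0000 0.0000 0.0000 0.0000
step 8: (k=8,j=0): S=77.6728, (K−S)⁺=27.4472, hold=27.3481 ⇒ V=27.4472 exercise | (k=8,j=1): S=87.3051, (K−S)⁺=17.8149, hold=17.7158 ⇒ V=17.8149 exercise | (k=8,j=2): S=98.1319, (K−S)⁺=6.9881, hold=6.8889 ⇒ V=6.9881 exercise | (k=8,j=3): S=110.3014, (K−S)⁺=0.0000, hold=0.5471 ⇒ V=0.5471 continue | (k=8,j=4): S=123.9800, (K−S)⁺=0.0000, hold=0.0000 ⇒ V=0.0000 continue | (k=8,j=5): S=139.3549, (K−S)⁺=0.0000, hold=0.0000 ⇒ V=0.0000 continue | (k=8,j=6): S=156.6365, (K−S)⁺=0.0000, hold=0.0000 ⇒ V=0.0000 continue | (k=8,j=7): S=176.0612, (K−S)⁺=0.0000, hold=0.0000 ⇒ V=0.0000 continue | (k=8,j=8): S=197.8948, (K−S)⁺=0.0000, hold=0.0000 ⇒ V=0.0000 continue  boundary S*=98.1319
step 7: (k=7,j=0): S=82.3482, (K−S)⁺=22.7718, hold=22.6726 ⇒ V=22.7718 exercise | (k=7,j=1): S=92.5603, (K−S)⁺=12.5597, hold=12.4605 ⇒ V=12.5597 exercise | (k=7,j=2): S=104.0389, (K−S)⁺=1.0811, hold=3.8061 ⇒ V=3.8061 continue | (k=7,j=3): S=116.9409, (K−S)⁺=0.0000, hold=0.2769 ⇒ V=0.2769 continue | (k=7,j=4): S=131.4429, (K−S)⁺=0.0000, hold=0.0000 ⇒ V=0.0000 continue | (k=7,j=5): S=147.7433, (K−S)⁺=0.0000, hold=0.0000 ⇒ V=0.0000 continue | (k=7,j=6): S=166.0651, (K−S)⁺=0.0000, hold=0.0000 ⇒ V=0.0000 continue | (k=7,j=7): S=186.6591, (K−S)⁺=0.0000, hold=0.0000 ⇒ V=0.0000 continue  boundary S*=92.5603
step 6: (k=6,j=0): S=87.3051, (K−S)⁺=17.8149, hold=17.7158 ⇒ V=17.8149 exercise | (k=6,j=1): S=98.1319, (K−S)⁺=6.9881, hold=8.2323 ⇒ V=8.2323 continue | (k=6,j=2): S=110.3014, (K−S)⁺=0.0000, hold=2.0626 ⇒ V=2.0626 continue | (k=6,j=3): S=123.9800, (K−S)⁺=0.0000, hold=0.1401 ⇒ V=0.1401 continue | (k=6,j=4): S=139.3549, (K−S)⁺=0.0000, hold=0.0000 ⇒ V=0.0000 continue | (k=6,j=5): S=156.6365, (K−S)⁺=0.0000, hold=0.0000 ⇒ V=0.0000 continue | (k=6,j=6): S=176.0612, (K−S)⁺=0.0000, hold=0.0000 ⇒ V=0.0000 continue  boundary S*=87.3051
step 5: (k=5,j=0): S=92.5603, (K−S)⁺=12.5597, hold=13.0739 ⇒ V=13.0739 continue | (k=5,j=1): S=104.0389, (K−S)⁺=1.0811, hold=5.1829 ⇒ V=5.1829 continue | (k=5,j=2): S=116.9409, (K−S)⁺=0.0000, hold=1.1129 ⇒ V=1.1129 continue | (k=5,j=3): S=131.4429, (K−S)⁺=0.0000, hold=0.0709 ⇒ V=0.0709 continue | (k=5,j=4): S=147.7433, (K−S)⁺=0.0000, hold=0.0000 ⇒ V=0.0000 continue | (k=5,j=5): S=166.0651, (K−S)⁺=0.0000, hold=0.0000 ⇒ V=0.0000 continue  boundary S*=-
step 4: (k=4,j=0): S=98.1319, (K−S)⁺=6.9881, hold=9.1713 ⇒ V=9.1713 continue | (k=4,j=1): S=110.3014, (K−S)⁺=0.0000, hold=3.1715 ⇒ V=3.1715 continue | (k=4,j=2): S=123.9800, (K−S)⁺=0.0000, hold=0.5981 ⇒ V=0.5981 continue | (k=4,j=3): S=139.3549, (K−S)⁺=0.0000, hold=0.0359 ⇒ V=0.0359 continue | (k=4,j=4): S=156.6365, (K−S)⁺=0.0000, hold=0.0000 ⇒ V=0.0000 continue  boundary S*=-
step 3: (k=3,j=0): S=104.0389, (K−S)⁺=1.0811, hold=6.2048 ⇒ V=6.2048 continue | (k=3,j=1): S=116.9409, (K−S)⁺=0.0000, hold=1.8998 ⇒ V=1.8998 continue | (k=3,j=2): S=131.4429, (K−S)⁺=0.0000, hold=0.3204 ⇒ V=0.3204 continue | (k=3,j=3): S=147.7433, (K−S)⁺=0.0000, hold=0.0182 ⇒ V=0.0182 continue  boundary S*=-
step 2: (k=2,j=0): S=110.3014, (K−S)⁺=0.0000, hold=4.0766 ⇒ V=4.0766 continue | (k=2,j=1): S=123.9800, (K−S)⁺=0.0000, hold=1.1194 ⇒ V=1.1194 continue | (k=2,j=2): S=139.3549, (K−S)⁺=0.0000, hold=0.1711 ⇒ V=0.1711 continue  boundary S*=-
step 1: (k=1,j=0): S=116.9409, (K−S)⁺=0.0000, hold=2.6149 ⇒ V=2.6149 continue | (k=1,j=1): S=131.4429, (K−S)⁺=0.0000, hold=0.6508 ⇒ V=0.6508 continue  boundary S*=-
step 0: (k=0,j=0): S=123.9800, (K−S)⁺=0.0000, hold=1.6441 ⇒ V=1.6441 continue  boundary S*=-

price = 1.6441
boundary = - - - - - - 87.3051 92.5603 98.1319
tree:
1.6441
2.6149 0.6508
4.0766 1.1194 0.1711
6.2048 1.8998 0.3204 0.0182
9.1713 3.1715 0.5981 0.0359 0.0000
13.0739 5.1829 1.1129 0.0709 0.0000 0.0000
17.8149 8.2323 2.0626 0.1401 0.0000 0.0000 0.0000
22.7718 12.5597 3.8061 0.2769 0.0000 0.0000 0.0000 0.0000
27.4472 17.8149 6.9881 0.5471 0.0000 0.0000 0.0000 0.0000 0.0000
31.8572 22.7718 12.5597 1.0811 0.0000 0.0000 0.0000 0.0000 0.0000 0.0000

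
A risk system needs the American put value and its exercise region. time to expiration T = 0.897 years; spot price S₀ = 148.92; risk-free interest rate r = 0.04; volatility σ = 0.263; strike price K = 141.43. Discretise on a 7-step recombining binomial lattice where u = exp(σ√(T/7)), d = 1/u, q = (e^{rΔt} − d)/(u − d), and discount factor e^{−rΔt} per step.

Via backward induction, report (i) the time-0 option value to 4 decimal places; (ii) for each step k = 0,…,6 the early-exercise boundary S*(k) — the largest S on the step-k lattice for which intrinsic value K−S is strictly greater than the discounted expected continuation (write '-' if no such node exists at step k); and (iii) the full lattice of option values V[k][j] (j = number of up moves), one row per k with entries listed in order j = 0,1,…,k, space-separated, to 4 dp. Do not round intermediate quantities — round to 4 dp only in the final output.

params: Δt=0.12814 u=1.09872 d=0.91015 q=0.50373 e^(-rΔt)=0.99489
t_7 payoffs: 64.3853 48.4227 29.1528 5.8905 0.0000 0.0000 0.0000 0.0000
t_6: node(6,0) S=84.6506 payoff=56.7794 vs cont=56.0564 → 56.7794 [stop]  node(6,1) S=102.1890 payoff=39.2410 vs cont=38.5179 → 39.2410 [stop]  node(6,2) S=123.3612 payoff=18.0688 vs cont=17.3457 → 18.0688 [stop]  node(6,3) S=148.9200 payoff=0.0000 vs cont=2.9083 → 2.9083 [wait]  node(6,4) S=179.7742 payoff=0.0000 vs cont=0.0000 → 0.0000 [wait]  node(6,5) S=217.0210 payoff=0.0000 vs cont=0.0000 → 0.0000 [wait]  node(6,6) S=261.9848 payoff=0.0000 vs cont=0.0000 → 0.0000 [wait]  ⇒ S*(6)=123.3612
t_5: node(5,0) S=93.0073 payoff=48.4227 vs cont=47.6996 → 48.4227 [stop]  node(5,1) S=112.2772 payoff=29.1528 vs cont=28.4298 → 29.1528 [stop]  node(5,2) S=135.5395 payoff=5.8905 vs cont=10.3786 → 10.3786 [wait]  node(5,3) S=163.6214 payoff=0.0000 vs cont=1.4359 → 1.4359 [wait]  node(5,4) S=197.5216 payoff=0.0000 vs cont=0.0000 → 0.0000 [wait]  node(5,5) S=238.4454 payoff=0.0000 vs cont=0.0000 → 0.0000 [wait]  ⇒ S*(5)=112.2772
t_4: node(4,0) S=102.1890 payoff=39.2410 vs cont=38.5179 → 39.2410 [stop]  node(4,1) S=123.3612 payoff=18.0688 vs cont=19.5950 → 19.5950 [wait]  node(4,2) S=148.9200 payoff=0.0000 vs cont=5.8439 → 5.8439 [wait]  node(4,3) S=179.7742 payoff=0.0000 vs cont=0.7090 → 0.7090 [wait]  node(4,4) S=217.0210 payoff=0.0000 vs cont=0.0000 → 0.0000 [wait]  ⇒ S*(4)=102.1890
t_3: node(3,0) S=112.2772 payoff=29.1528 vs cont=29.1946 → 29.1946 [wait]  node(3,1) S=135.5395 payoff=5.8905 vs cont=12.6033 → 12.6033 [wait]  node(3,2) S=163.6214 payoff=0.0000 vs cont=3.2406 → 3.2406 [wait]  node(3,3) S=197.5216 payoff=0.0000 vs cont=0.3500 → 0.3500 [wait]  ⇒ S*(3)=-
t_2: node(2,0) S=123.3612 payoff=18.0688 vs cont=20.7305 → 20.7305 [wait]  node(2,1) S=148.9200 payoff=0.0000 vs cont=7.8467 → 7.8467 [wait]  node(2,2) S=179.7742 payoff=0.0000 vs cont=1.7754 → 1.7754 [wait]  ⇒ S*(2)=-
t_1: node(1,0) S=135.5395 payoff=5.8905 vs cont=14.1677 → 14.1677 [wait]  node(1,1) S=163.6214 payoff=0.0000 vs cont=4.7639 → 4.7639 [wait]  ⇒ S*(1)=-
t_0: node(0,0) S=148.9200 payoff=0.0000 vs cont=9.3825 → 9.3825 [wait]  ⇒ S*(0)=-

price = 9.3825
boundary = - - - - 102.1890 112.2772 123.3612
tree:
9.3825
14.1677 4.7639
20.7305 7.8467 1.7754
29.1946 12.6033 3.2406 0.3500
39.2410 19.5950 5.8439 0.7090 0.0000
48.4227 29.1528 10.3786 1.4359 0.0000 0.0000
56.7794 39.2410 18.0688 2.9083 0.0000 0.0000 0.0000
64.3853 48.4227 29.1528 5.8905 0.0000 0.0000 0.0000 0.0000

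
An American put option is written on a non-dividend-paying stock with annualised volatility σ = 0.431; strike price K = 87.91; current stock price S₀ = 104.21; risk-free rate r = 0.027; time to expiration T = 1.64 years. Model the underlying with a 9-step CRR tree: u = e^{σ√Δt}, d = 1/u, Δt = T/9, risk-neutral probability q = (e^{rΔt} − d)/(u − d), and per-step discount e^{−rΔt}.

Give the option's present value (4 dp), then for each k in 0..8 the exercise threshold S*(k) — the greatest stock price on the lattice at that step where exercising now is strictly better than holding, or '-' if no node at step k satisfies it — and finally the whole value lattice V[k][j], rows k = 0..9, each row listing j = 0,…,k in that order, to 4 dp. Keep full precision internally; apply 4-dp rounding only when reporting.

price = 11.9045
boundary = - - - - - 41.5332 49.9227 60.0069 72.1280
tree:
11.9045
16.6546 6.6187
22.6719 9.9755 2.8645
29.8986 14.6784 4.7231 0.7774
38.0116 20.9715 7.6641 1.4225 0.0507
46.3768 28.8830 12.1799 2.6004 0.0956 0.0000
53.3565 37.9873 18.8159 4.7487 0.1804 0.0000 0.0000
59.1632 46.3768 27.9031 8.6622 0.3405 0.0000 0.0000 0.0000
63.9941 53.3565 37.9873 15.7820 0.6425 0.0000 0.0000 0.0000 0.0000
68.0132 59.1632 46.3768 27.9031 1.2125 0.0000 0.0000 0.0000 0.0000 0.0000

params: Δt=0.18222 u=1.20200 d=0.83195 q=0.46746 e^(-rΔt)=0.99509
t_9 payoffs: 68.0132 59.1632 46.3768 27.9031 1.2125 0.0000 0.0000 0.0000 0.0000 0.0000
t_8: node(8,0) S=23.9159 payoff=63.9941 vs cont=63.5627 → 63.9941 [stop]  node(8,1) S=34.5535 payoff=53.3565 vs cont=52.9250 → 53.3565 [stop]  node(8,2) S=49.9227 payoff=37.9873 vs cont=37.5559 → 37.9873 [stop]  node(8,3) S=72.1280 payoff=15.7820 vs cont=15.3506 → 15.7820 [stop]  node(8,4) S=104.2100 payoff=0.0000 vs cont=0.6425 → 0.6425 [wait]  node(8,5) S=150.5619 payoff=0.0000 vs cont=0.0000 → 0.0000 [wait]  node(8,6) S=217.5308 payoff=0.0000 vs cont=0.0000 → 0.0000 [wait]  node(8,7) S=314.2870 payoff=0.0000 vs cont=0.0000 → 0.0000 [wait]  node(8,8) S=454.0798 payoff=0.0000 vs cont=0.0000 → 0.0000 [wait]  ⇒ S*(8)=72.1280
t_7: node(7,0) S=28.7468 payoff=59.1632 vs cont=58.7317 → 59.1632 [stop]  node(7,1) S=41.5332 payoff=46.3768 vs cont=45.9454 → 46.3768 [stop]  node(7,2) S=60.0069 payoff=27.9031 vs cont=27.4717 → 27.9031 [stop]  node(7,3) S=86.6975 payoff=1.2125 vs cont=8.6622 → 8.6622 [wait]  node(7,4) S=125.2600 payoff=0.0000 vs cont=0.3405 → 0.3405 [wait]  node(7,5) S=180.9747 payoff=0.0000 vs cont=0.0000 → 0.0000 [wait]  node(7,6) S=261.4711 payoff=0.0000 vs cont=0.0000 → 0.0000 [wait]  node(7,7) S=377.7716 payoff=0.0000 vs cont=0.0000 → 0.0000 [wait]  ⇒ S*(7)=60.0069
t_6: node(6,0) S=34.5535 payoff=53.3565 vs cont=52.9250 → 53.3565 [stop]  node(6,1) S=49.9227 payoff=37.9873 vs cont=37.5559 → 37.9873 [stop]  node(6,2) S=72.1280 payoff=15.7820 vs cont=18.8159 → 18.8159 [wait]  node(6,3) S=104.2100 payoff=0.0000 vs cont=4.7487 → 4.7487 [wait]  node(6,4) S=150.5619 payoff=0.0000 vs cont=0.1804 → 0.1804 [wait]  node(6,5) S=217.5308 payoff=0.0000 vs cont=0.0000 → 0.0000 [wait]  node(6,6) S=314.2870 payoff=0.0000 vs cont=0.0000 → 0.0000 [wait]  ⇒ S*(6)=49.9227
t_5: node(5,0) S=41.5332 payoff=46.3768 vs cont=45.9454 → 46.3768 [stop]  node(5,1) S=60.0069 payoff=27.9031 vs cont=28.8830 → 28.8830 [wait]  node(5,2) S=86.6975 payoff=1.2125 vs cont=12.1799 → 12.1799 [wait]  node(5,3) S=125.2600 payoff=0.0000 vs cont=2.6004 → 2.6004 [wait]  node(5,4) S=180.9747 payoff=0.0000 vs cont=0.0956 → 0.0956 [wait]  node(5,5) S=261.4711 payoff=0.0000 vs cont=0.0000 → 0.0000 [wait]  ⇒ S*(5)=41.5332
t_4: node(4,0) S=49.9227 payoff=37.9873 vs cont=38.0116 → 38.0116 [wait]  node(4,1) S=72.1280 payoff=15.7820 vs cont=20.9715 → 20.9715 [wait]  node(4,2) S=104.2100 payoff=0.0000 vs cont=7.6641 → 7.6641 [wait]  node(4,3) S=150.5619 payoff=0.0000 vs cont=1.4225 → 1.4225 [wait]  node(4,4) S=217.5308 payoff=0.0000 vs cont=0.0507 → 0.0507 [wait]  ⇒ S*(4)=-
t_3: node(3,0) S=60.0069 payoff=27.9031 vs cont=29.8986 → 29.8986 [wait]  node(3,1) S=86.6975 payoff=1.2125 vs cont=14.6784 → 14.6784 [wait]  node(3,2) S=125.2600 payoff=0.0000 vs cont=4.7231 → 4.7231 [wait]  node(3,3) S=180.9747 payoff=0.0000 vs cont=0.7774 → 0.7774 [wait]  ⇒ S*(3)=-
t_2: node(2,0) S=72.1280 payoff=15.7820 vs cont=22.6719 → 22.6719 [wait]  node(2,1) S=104.2100 payoff=0.0000 vs cont=9.9755 → 9.9755 [wait]  node(2,2) S=150.5619 payoff=0.0000 vs cont=2.8645 → 2.8645 [wait]  ⇒ S*(2)=-
t_1: node(1,0) S=86.6975 payoff=1.2125 vs cont=16.6546 → 16.6546 [wait]  node(1,1) S=125.2600 payoff=0.0000 vs cont=6.6187 → 6.6187 [wait]  ⇒ S*(1)=-
t_0: node(0,0) S=104.2100 payoff=0.0000 vs cont=11.9045 → 11.9045 [wait]  ⇒ S*(0)=-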